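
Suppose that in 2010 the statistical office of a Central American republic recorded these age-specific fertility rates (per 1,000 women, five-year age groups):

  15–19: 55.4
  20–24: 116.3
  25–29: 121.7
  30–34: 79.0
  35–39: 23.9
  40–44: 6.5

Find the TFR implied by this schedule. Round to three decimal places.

2.014

Sum of ASFRs = 55.4 + 116.3 + 121.7 + 79.0 + 23.9 + 6.5 = 402.8
TFR = 5 × 402.8 / 1000 = 2.014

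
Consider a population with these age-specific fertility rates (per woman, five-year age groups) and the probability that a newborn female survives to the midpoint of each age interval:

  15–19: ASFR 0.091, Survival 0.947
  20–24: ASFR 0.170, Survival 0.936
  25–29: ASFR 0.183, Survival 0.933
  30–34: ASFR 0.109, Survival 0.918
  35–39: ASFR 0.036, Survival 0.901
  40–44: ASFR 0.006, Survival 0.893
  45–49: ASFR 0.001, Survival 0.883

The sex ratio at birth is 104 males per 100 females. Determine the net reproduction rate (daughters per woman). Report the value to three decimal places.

Proportion female at birth = 100 / (100 + 104) = 0.49020.
Weighting each age-specific rate by interval width and survival:
  15–19: 5 × 0.091 × 0.947 = 0.43089
  20–24: 5 × 0.170 × 0.936 = 0.79560
  25–29: 5 × 0.183 × 0.933 = 0.85370
  30–34: 5 × 0.109 × 0.918 = 0.50031
  35–39: 5 × 0.036 × 0.901 = 0.16218
  40–44: 5 × 0.006 × 0.893 = 0.02679
  45–49: 5 × 0.001 × 0.883 = 0.00442
Sum = 2.77389
NRR = 0.49020 × 2.77389 = 1.35976

1.360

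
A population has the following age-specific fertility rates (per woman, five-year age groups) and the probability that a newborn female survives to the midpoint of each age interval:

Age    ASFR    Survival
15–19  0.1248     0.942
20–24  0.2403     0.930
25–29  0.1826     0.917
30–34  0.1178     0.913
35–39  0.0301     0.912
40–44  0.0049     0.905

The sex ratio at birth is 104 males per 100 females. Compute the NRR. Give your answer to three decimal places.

1.588

Proportion female at birth = 100 / (100 + 104) = 0.49020.
Each age group contributes 5 × ASFR × survival:
  15–19: 5 × 0.1248 × 0.942 = 0.58781
  20–24: 5 × 0.2403 × 0.930 = 1.11740
  25–29: 5 × 0.1826 × 0.917 = 0.83722
  30–34: 5 × 0.1178 × 0.913 = 0.53776
  35–39: 5 × 0.0301 × 0.912 = 0.13726
  40–44: 5 × 0.0049 × 0.905 = 0.02217
Sum = 3.23962
NRR = 0.49020 × 3.23962 = 1.58806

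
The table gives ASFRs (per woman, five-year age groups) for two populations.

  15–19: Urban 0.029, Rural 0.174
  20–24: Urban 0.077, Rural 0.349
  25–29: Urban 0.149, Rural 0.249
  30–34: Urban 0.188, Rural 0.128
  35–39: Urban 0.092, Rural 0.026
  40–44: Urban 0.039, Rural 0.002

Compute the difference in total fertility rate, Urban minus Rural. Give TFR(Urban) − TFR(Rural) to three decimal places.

Urban:
  Sum of ASFRs = 0.029 + 0.077 + 0.149 + 0.188 + 0.092 + 0.039 = 0.574
  TFR = 5 × 0.574 = 2.87
Rural:
  Sum of ASFRs = 0.174 + 0.349 + 0.249 + 0.128 + 0.026 + 0.002 = 0.928
  TFR = 5 × 0.928 = 4.64
Difference = 2.87 − 4.64 = -1.77

-1.770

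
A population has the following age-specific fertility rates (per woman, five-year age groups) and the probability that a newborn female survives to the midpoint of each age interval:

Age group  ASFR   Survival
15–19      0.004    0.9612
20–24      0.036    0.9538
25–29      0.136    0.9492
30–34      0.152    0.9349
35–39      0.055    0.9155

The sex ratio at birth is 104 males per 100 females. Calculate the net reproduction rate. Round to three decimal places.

Proportion female at birth = 100 / (100 + 104) = 0.49020.
Each age group contributes 5 × ASFR × survival:
  15–19: 5 × 0.004 × 0.9612 = 0.01922
  20–24: 5 × 0.036 × 0.9538 = 0.17168
  25–29: 5 × 0.136 × 0.9492 = 0.64546
  30–34: 5 × 0.152 × 0.9349 = 0.71052
  35–39: 5 × 0.055 × 0.9155 = 0.25176
Sum = 1.79864
NRR = 0.49020 × 1.79864 = 0.88169
NRR < 1, so the cohort does not fully replace itself.

0.882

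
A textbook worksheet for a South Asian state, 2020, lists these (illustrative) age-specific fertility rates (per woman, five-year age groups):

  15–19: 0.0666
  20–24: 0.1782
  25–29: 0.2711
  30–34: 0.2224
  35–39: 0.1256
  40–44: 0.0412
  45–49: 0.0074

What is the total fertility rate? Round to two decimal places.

Sum of ASFRs = 0.0666 + 0.1782 + 0.2711 + 0.2224 + 0.1256 + 0.0412 + 0.0074 = 0.9125
TFR = 5 × 0.9125 = 4.5625

4.56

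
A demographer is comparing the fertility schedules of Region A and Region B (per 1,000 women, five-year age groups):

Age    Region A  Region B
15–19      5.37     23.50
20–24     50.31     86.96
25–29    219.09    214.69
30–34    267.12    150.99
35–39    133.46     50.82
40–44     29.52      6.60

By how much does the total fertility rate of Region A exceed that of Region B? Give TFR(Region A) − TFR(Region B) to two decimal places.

0.86

Region A:
  Sum of ASFRs = 5.37 + 50.31 + 219.09 + 267.12 + 133.46 + 29.52 = 704.87
  TFR = 5 × 704.87 / 1000 = 3.52435
Region B:
  Sum of ASFRs = 23.50 + 86.96 + 214.69 + 150.99 + 50.82 + 6.60 = 533.56
  TFR = 5 × 533.56 / 1000 = 2.6678
Difference = 3.52435 − 2.6678 = 0.85655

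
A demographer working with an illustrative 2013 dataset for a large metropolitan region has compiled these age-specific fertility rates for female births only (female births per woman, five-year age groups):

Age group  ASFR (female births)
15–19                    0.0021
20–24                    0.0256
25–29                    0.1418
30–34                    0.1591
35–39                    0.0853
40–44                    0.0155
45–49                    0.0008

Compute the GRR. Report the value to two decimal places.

Sum of female ASFRs = 0.0021 + 0.0256 + 0.1418 + 0.1591 + 0.0853 + 0.0155 + 0.0008 = 0.4302
GRR = 5 × 0.4302 = 2.151

2.15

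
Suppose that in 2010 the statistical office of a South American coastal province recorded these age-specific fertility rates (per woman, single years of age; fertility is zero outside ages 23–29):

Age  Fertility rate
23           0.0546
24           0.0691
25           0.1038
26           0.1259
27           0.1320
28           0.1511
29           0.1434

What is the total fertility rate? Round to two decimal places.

0.78

Sum of ASFRs = 0.0546 + 0.0691 + 0.1038 + 0.1259 + 0.1320 + 0.1511 + 0.1434 = 0.7799
TFR = 0.7799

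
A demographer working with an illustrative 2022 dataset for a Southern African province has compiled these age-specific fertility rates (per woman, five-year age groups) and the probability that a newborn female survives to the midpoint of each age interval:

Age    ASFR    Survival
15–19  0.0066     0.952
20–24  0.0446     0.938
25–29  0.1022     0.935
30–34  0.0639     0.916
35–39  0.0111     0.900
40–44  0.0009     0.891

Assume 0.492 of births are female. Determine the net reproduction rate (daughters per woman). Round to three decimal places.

0.524

Proportion female at birth = 0.492.
Survival-weighted fertility by age (5·fₓ·Sₓ):
  15–19: 5 × 0.0066 × 0.952 = 0.03142
  20–24: 5 × 0.0446 × 0.938 = 0.20917
  25–29: 5 × 0.1022 × 0.935 = 0.47779
  30–34: 5 × 0.0639 × 0.916 = 0.29266
  35–39: 5 × 0.0111 × 0.900 = 0.04995
  40–44: 5 × 0.0009 × 0.891 = 0.00401
Sum = 1.06500
NRR = 0.492 × 1.06500 = 0.52398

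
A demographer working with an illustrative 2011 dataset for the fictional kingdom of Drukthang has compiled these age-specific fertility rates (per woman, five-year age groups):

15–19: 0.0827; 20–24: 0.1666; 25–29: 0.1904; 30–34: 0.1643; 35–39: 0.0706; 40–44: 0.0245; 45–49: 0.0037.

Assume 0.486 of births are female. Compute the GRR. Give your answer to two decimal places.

1.71

Proportion female at birth = 0.486.
Sum of ASFRs = 0.0827 + 0.1666 + 0.1904 + 0.1643 + 0.0706 + 0.0245 + 0.0037 = 0.7028
TFR = 5 × 0.7028 = 3.514
GRR = 0.486 × 3.514 = 1.70780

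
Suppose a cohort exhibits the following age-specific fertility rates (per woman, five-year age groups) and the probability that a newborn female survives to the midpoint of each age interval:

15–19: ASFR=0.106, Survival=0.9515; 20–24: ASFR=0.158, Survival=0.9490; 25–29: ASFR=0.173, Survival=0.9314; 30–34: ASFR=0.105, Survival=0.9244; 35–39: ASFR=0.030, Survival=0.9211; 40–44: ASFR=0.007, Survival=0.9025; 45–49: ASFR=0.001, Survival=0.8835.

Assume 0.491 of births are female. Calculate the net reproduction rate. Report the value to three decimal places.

1.335

Proportion female at birth = 0.491.
Weighting each age-specific rate by interval width and survival:
  15–19: 5 × 0.106 × 0.9515 = 0.50430
  20–24: 5 × 0.158 × 0.9490 = 0.74971
  25–29: 5 × 0.173 × 0.9314 = 0.80566
  30–34: 5 × 0.105 × 0.9244 = 0.48531
  35–39: 5 × 0.030 × 0.9211 = 0.13817
  40–44: 5 × 0.007 × 0.9025 = 0.03159
  45–49: 5 × 0.001 × 0.8835 = 0.00442
Sum = 2.71916
NRR = 0.491 × 2.71916 = 1.33511
With NRR above 1 the population is above replacement fertility.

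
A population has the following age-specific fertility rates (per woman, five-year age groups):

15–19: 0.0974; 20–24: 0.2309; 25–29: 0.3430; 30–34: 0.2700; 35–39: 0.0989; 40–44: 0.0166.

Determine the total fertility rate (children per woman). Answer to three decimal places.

Sum of ASFRs = 0.0974 + 0.2309 + 0.3430 + 0.2700 + 0.0989 + 0.0166 = 1.0568
TFR = 5 × 1.0568 = 5.284

5.284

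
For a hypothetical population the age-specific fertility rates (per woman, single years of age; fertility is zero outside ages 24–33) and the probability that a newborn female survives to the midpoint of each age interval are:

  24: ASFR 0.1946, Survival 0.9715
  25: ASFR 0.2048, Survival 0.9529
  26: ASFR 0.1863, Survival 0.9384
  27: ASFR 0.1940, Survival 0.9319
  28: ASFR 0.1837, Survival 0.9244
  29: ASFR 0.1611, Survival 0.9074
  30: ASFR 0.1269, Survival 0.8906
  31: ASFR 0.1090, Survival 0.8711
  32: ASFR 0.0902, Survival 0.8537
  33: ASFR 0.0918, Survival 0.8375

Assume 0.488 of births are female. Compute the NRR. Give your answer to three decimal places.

Proportion female at birth = 0.488.
Weighting each age-specific rate by interval width and survival:
  24: 1 × 0.1946 × 0.9715 = 0.18905
  25: 1 × 0.2048 × 0.9529 = 0.19515
  26: 1 × 0.1863 × 0.9384 = 0.17482
  27: 1 × 0.1940 × 0.9319 = 0.18079
  28: 1 × 0.1837 × 0.9244 = 0.16981
  29: 1 × 0.1611 × 0.9074 = 0.14618
  30: 1 × 0.1269 × 0.8906 = 0.11302
  31: 1 × 0.1090 × 0.8711 = 0.09495
  32: 1 × 0.0902 × 0.8537 = 0.07700
  33: 1 × 0.0918 × 0.8375 = 0.07688
Sum = 1.41765
NRR = 0.488 × 1.41765 = 0.69181

0.692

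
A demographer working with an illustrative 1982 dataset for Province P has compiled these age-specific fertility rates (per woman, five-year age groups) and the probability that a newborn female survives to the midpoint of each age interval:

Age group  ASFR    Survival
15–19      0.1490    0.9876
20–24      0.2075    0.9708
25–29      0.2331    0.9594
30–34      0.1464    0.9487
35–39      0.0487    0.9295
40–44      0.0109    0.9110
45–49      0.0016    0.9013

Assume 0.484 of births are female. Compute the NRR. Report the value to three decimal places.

Proportion female at birth = 0.484.
Per-age-group product (5 × ASFR × survival probability):
  15–19: 5 × 0.1490 × 0.9876 = 0.73576
  20–24: 5 × 0.2075 × 0.9708 = 1.00721
  25–29: 5 × 0.2331 × 0.9594 = 1.11818
  30–34: 5 × 0.1464 × 0.9487 = 0.69445
  35–39: 5 × 0.0487 × 0.9295 = 0.22633
  40–44: 5 × 0.0109 × 0.9110 = 0.04965
  45–49: 5 × 0.0016 × 0.9013 = 0.00721
Sum = 3.83879
NRR = 0.484 × 3.83879 = 1.85797
With NRR above 1 the population is above replacement fertility.

1.858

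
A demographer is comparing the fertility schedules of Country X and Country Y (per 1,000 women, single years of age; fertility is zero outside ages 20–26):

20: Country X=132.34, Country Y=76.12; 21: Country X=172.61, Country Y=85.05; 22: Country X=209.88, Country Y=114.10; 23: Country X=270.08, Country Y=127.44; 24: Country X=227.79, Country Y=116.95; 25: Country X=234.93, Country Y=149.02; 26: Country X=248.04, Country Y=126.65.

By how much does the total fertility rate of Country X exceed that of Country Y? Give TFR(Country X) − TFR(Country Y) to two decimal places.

0.70

Country X:
  Sum of ASFRs = 132.34 + 172.61 + 209.88 + 270.08 + 227.79 + 234.93 + 248.04 = 1495.67
  TFR = 1495.67 / 1000 = 1.49567
Country Y:
  Sum of ASFRs = 76.12 + 85.05 + 114.10 + 127.44 + 116.95 + 149.02 + 126.65 = 795.33
  TFR = 795.33 / 1000 = 0.79533
Difference = 1.49567 − 0.79533 = 0.70034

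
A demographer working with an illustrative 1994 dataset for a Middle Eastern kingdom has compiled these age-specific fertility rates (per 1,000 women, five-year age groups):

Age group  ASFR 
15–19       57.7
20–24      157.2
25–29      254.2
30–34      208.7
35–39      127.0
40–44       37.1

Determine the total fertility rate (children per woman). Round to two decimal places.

4.21

Sum of ASFRs = 57.7 + 157.2 + 254.2 + 208.7 + 127.0 + 37.1 = 841.9
TFR = 5 × 841.9 / 1000 = 4.2095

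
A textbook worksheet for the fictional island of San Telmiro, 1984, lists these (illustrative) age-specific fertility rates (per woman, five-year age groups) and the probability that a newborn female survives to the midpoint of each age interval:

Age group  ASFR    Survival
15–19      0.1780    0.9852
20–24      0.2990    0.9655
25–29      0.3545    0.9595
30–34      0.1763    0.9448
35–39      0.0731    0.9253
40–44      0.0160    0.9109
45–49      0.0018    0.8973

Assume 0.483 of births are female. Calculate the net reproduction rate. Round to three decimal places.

2.547

Proportion female at birth = 0.483.
Per-age-group product (5 × ASFR × survival probability):
  15–19: 5 × 0.1780 × 0.9852 = 0.87683
  20–24: 5 × 0.2990 × 0.9655 = 1.44342
  25–29: 5 × 0.3545 × 0.9595 = 1.70071
  30–34: 5 × 0.1763 × 0.9448 = 0.83284
  35–39: 5 × 0.0731 × 0.9253 = 0.33820
  40–44: 5 × 0.0160 × 0.9109 = 0.07287
  45–49: 5 × 0.0018 × 0.8973 = 0.00808
Sum = 5.27295
NRR = 0.483 × 5.27295 = 2.54683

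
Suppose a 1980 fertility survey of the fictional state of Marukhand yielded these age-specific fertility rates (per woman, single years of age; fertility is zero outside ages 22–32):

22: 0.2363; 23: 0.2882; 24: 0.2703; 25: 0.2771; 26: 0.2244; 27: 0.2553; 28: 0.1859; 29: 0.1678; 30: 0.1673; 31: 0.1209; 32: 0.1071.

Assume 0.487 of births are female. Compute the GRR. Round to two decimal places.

1.12

Proportion female at birth = 0.487.
Sum of ASFRs = 0.2363 + 0.2882 + 0.2703 + 0.2771 + 0.2244 + 0.2553 + 0.1859 + 0.1678 + 0.1673 + 0.1209 + 0.1071 = 2.3006
TFR = 2.3006
GRR = 0.487 × 2.3006 = 1.12039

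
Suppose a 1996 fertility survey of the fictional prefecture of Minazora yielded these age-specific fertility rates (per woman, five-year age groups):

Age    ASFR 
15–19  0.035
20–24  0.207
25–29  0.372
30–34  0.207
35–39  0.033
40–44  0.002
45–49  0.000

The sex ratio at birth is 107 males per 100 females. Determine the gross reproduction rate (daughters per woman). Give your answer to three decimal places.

Proportion female at birth = 100 / (100 + 107) = 0.48309.
Sum of ASFRs = 0.035 + 0.207 + 0.372 + 0.207 + 0.033 + 0.002 + 0.000 = 0.856
TFR = 5 × 0.856 = 4.28
GRR = 0.48309 × 4.28 = 2.06763

2.068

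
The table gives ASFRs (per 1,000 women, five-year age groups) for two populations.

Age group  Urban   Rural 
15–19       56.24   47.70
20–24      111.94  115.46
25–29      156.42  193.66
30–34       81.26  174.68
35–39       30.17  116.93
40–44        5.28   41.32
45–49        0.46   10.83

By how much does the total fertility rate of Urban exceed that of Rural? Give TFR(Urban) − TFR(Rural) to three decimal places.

-1.294

Urban:
  Sum of ASFRs = 56.24 + 111.94 + 156.42 + 81.26 + 30.17 + 5.28 + 0.46 = 441.77
  TFR = 5 × 441.77 / 1000 = 2.20885
Rural:
  Sum of ASFRs = 47.70 + 115.46 + 193.66 + 174.68 + 116.93 + 41.32 + 10.83 = 700.58
  TFR = 5 × 700.58 / 1000 = 3.5029
Difference = 2.20885 − 3.5029 = -1.29405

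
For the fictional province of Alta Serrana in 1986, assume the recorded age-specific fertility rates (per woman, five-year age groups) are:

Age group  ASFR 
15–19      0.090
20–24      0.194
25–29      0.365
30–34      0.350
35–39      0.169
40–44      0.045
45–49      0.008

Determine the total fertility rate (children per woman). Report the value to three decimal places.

Sum of ASFRs = 0.090 + 0.194 + 0.365 + 0.350 + 0.169 + 0.045 + 0.008 = 1.221
TFR = 5 × 1.221 = 6.105

6.105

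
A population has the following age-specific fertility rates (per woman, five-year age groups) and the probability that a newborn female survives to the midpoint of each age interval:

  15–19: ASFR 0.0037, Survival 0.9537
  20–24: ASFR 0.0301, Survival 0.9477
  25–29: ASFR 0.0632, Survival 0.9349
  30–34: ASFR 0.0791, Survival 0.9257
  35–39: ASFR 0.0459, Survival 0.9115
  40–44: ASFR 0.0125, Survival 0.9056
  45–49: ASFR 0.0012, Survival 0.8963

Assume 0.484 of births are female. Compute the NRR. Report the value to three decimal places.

0.529

Proportion female at birth = 0.484.
Per-age-group product (5 × ASFR × survival probability):
  15–19: 5 × 0.0037 × 0.9537 = 0.01764
  20–24: 5 × 0.0301 × 0.9477 = 0.14263
  25–29: 5 × 0.0632 × 0.9349 = 0.29543
  30–34: 5 × 0.0791 × 0.9257 = 0.36611
  35–39: 5 × 0.0459 × 0.9115 = 0.20919
  40–44: 5 × 0.0125 × 0.9056 = 0.05660
  45–49: 5 × 0.0012 × 0.8963 = 0.00538
Sum = 1.09298
NRR = 0.484 × 1.09298 = 0.52900
NRR < 1, so the cohort does not fully replace itself.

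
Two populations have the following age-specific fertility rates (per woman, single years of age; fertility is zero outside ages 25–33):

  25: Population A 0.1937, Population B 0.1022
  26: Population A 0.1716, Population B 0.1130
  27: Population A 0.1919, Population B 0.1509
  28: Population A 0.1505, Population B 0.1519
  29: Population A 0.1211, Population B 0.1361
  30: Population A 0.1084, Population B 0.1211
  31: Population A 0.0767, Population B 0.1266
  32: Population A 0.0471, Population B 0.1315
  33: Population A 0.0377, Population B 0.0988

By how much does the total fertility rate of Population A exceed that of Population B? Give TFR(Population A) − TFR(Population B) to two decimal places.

-0.03

Population A:
  Sum of ASFRs = 0.1937 + 0.1716 + 0.1919 + 0.1505 + 0.1211 + 0.1084 + 0.0767 + 0.0471 + 0.0377 = 1.0987
  TFR = 1.0987
Population B:
  Sum of ASFRs = 0.1022 + 0.1130 + 0.1509 + 0.1519 + 0.1361 + 0.1211 + 0.1266 + 0.1315 + 0.0988 = 1.1321
  TFR = 1.1321
Difference = 1.0987 − 1.1321 = -0.0334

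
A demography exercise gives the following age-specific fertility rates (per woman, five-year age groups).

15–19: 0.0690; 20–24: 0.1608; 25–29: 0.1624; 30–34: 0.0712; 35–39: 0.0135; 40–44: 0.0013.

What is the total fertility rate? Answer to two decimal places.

Sum of ASFRs = 0.0690 + 0.1608 + 0.1624 + 0.0712 + 0.0135 + 0.0013 = 0.4782
TFR = 5 × 0.4782 = 2.391

2.39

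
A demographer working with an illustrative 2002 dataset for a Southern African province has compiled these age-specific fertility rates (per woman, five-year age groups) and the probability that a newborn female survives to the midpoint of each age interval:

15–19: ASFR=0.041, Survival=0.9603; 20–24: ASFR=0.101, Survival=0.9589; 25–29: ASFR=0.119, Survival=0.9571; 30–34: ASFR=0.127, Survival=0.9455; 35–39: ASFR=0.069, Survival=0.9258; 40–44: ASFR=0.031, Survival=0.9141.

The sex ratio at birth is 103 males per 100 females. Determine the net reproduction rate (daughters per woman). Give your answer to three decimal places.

Proportion female at birth = 100 / (100 + 103) = 0.49261.
Weighting each age-specific rate by interval width and survival:
  15–19: 5 × 0.041 × 0.9603 = 0.19686
  20–24: 5 × 0.101 × 0.9589 = 0.48424
  25–29: 5 × 0.119 × 0.9571 = 0.56947
  30–34: 5 × 0.127 × 0.9455 = 0.60039
  35–39: 5 × 0.069 × 0.9258 = 0.31940
  40–44: 5 × 0.031 × 0.9141 = 0.14169
Sum = 2.31205
NRR = 0.49261 × 2.31205 = 1.13894
An NRR exceeding 1 indicates intrinsic growth under these rates.

1.139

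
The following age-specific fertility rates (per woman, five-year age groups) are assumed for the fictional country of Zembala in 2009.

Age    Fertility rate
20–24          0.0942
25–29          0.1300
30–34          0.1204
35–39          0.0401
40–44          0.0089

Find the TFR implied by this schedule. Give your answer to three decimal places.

Sum of ASFRs = 0.0942 + 0.1300 + 0.1204 + 0.0401 + 0.0089 = 0.3936
TFR = 5 × 0.3936 = 1.968

1.968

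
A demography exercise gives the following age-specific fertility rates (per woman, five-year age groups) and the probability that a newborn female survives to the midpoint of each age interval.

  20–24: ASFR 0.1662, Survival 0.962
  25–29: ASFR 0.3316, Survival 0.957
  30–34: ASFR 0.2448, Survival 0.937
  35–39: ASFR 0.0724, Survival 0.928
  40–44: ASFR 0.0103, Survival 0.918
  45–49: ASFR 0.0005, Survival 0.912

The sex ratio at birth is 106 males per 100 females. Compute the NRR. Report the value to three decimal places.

1.902

Proportion female at birth = 100 / (100 + 106) = 0.48544.
Per-age-group product (5 × ASFR × survival probability):
  20–24: 5 × 0.1662 × 0.962 = 0.79942
  25–29: 5 × 0.3316 × 0.957 = 1.58671
  30–34: 5 × 0.2448 × 0.937 = 1.14689
  35–39: 5 × 0.0724 × 0.928 = 0.33594
  40–44: 5 × 0.0103 × 0.918 = 0.04728
  45–49: 5 × 0.0005 × 0.912 = 0.00228
Sum = 3.91852
NRR = 0.48544 × 3.91852 = 1.90221
An NRR exceeding 1 indicates intrinsic growth under these rates.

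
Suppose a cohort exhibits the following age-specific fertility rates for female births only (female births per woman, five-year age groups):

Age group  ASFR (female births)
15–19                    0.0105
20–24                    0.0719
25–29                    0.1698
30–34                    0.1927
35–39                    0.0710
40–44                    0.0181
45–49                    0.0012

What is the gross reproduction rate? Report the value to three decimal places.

2.676

Sum of female ASFRs = 0.0105 + 0.0719 + 0.1698 + 0.1927 + 0.0710 + 0.0181 + 0.0012 = 0.5352
GRR = 5 × 0.5352 = 2.676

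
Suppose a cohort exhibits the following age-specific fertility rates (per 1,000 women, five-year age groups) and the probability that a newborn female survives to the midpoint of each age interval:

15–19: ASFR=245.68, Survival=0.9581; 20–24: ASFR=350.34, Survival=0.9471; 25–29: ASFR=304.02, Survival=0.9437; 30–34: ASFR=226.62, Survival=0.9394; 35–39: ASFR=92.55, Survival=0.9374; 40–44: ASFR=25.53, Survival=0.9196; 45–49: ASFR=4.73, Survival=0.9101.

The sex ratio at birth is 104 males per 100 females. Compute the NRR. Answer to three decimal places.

2.896

Proportion female at birth = 100 / (100 + 104) = 0.49020.
Survival-weighted fertility by age (5·fₓ·Sₓ):
  15–19: 5 × 245.68/1000 × 0.9581 = 1.17693
  20–24: 5 × 350.34/1000 × 0.9471 = 1.65904
  25–29: 5 × 304.02/1000 × 0.9437 = 1.43452
  30–34: 5 × 226.62/1000 × 0.9394 = 1.06443
  35–39: 5 × 92.55/1000 × 0.9374 = 0.43378
  40–44: 5 × 25.53/1000 × 0.9196 = 0.11739
  45–49: 5 × 4.73/1000 × 0.9101 = 0.02152
Sum = 5.90761
NRR = 0.49020 × 5.90761 = 2.89591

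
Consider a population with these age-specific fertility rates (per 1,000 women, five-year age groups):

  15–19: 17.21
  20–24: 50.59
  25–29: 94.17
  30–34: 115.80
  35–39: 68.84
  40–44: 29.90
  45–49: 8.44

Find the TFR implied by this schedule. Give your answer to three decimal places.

1.925

Sum of ASFRs = 17.21 + 50.59 + 94.17 + 115.80 + 68.84 + 29.90 + 8.44 = 384.95
TFR = 5 × 384.95 / 1000 = 1.92475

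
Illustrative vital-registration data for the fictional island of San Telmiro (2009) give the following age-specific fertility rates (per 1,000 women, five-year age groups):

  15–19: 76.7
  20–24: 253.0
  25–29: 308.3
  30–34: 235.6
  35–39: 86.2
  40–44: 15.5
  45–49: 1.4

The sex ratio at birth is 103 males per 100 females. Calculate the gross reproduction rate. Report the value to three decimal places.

2.406

Proportion female at birth = 100 / (100 + 103) = 0.49261.
Sum of ASFRs = 76.7 + 253.0 + 308.3 + 235.6 + 86.2 + 15.5 + 1.4 = 976.7
TFR = 5 × 976.7 / 1000 = 4.8835
GRR = 0.49261 × 4.8835 = 2.40566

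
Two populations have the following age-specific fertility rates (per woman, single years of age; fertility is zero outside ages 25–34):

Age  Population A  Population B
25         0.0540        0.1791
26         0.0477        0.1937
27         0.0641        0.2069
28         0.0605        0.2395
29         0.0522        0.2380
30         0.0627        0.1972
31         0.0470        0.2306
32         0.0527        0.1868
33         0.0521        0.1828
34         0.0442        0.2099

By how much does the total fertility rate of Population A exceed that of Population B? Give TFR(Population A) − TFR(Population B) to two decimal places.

Population A:
  Sum of ASFRs = 0.0540 + 0.0477 + 0.0641 + 0.0605 + 0.0522 + 0.0627 + 0.0470 + 0.0527 + 0.0521 + 0.0442 = 0.5372
  TFR = 0.5372
Population B:
  Sum of ASFRs = 0.1791 + 0.1937 + 0.2069 + 0.2395 + 0.2380 + 0.1972 + 0.2306 + 0.1868 + 0.1828 + 0.2099 = 2.0645
  TFR = 2.0645
Difference = 0.5372 − 2.0645 = -1.5273

-1.53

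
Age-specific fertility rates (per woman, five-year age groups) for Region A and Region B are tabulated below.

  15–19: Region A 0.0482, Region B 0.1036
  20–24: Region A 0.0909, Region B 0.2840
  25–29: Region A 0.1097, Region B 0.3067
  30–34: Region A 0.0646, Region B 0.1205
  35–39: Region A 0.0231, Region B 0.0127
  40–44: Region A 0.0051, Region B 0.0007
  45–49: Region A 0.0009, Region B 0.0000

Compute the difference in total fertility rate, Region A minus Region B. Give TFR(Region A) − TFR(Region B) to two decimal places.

-2.43

Region A:
  Sum of ASFRs = 0.0482 + 0.0909 + 0.1097 + 0.0646 + 0.0231 + 0.0051 + 0.0009 = 0.3425
  TFR = 5 × 0.3425 = 1.7125
Region B:
  Sum of ASFRs = 0.1036 + 0.2840 + 0.3067 + 0.1205 + 0.0127 + 0.0007 + 0.0000 = 0.8282
  TFR = 5 × 0.8282 = 4.141
Difference = 1.7125 − 4.141 = -2.4285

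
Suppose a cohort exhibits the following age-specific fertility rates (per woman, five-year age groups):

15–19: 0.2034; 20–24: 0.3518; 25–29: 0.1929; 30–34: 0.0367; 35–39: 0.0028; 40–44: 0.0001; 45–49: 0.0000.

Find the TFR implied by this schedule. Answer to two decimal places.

3.94

Sum of ASFRs = 0.2034 + 0.3518 + 0.1929 + 0.0367 + 0.0028 + 0.0001 + 0.0000 = 0.7877
TFR = 5 × 0.7877 = 3.9385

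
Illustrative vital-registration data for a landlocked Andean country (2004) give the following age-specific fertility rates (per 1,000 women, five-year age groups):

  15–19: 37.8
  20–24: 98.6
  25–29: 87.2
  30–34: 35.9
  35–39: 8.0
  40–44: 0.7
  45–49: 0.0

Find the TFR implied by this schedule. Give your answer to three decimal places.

Sum of ASFRs = 37.8 + 98.6 + 87.2 + 35.9 + 8.0 + 0.7 + 0.0 = 268.2
TFR = 5 × 268.2 / 1000 = 1.341

1.341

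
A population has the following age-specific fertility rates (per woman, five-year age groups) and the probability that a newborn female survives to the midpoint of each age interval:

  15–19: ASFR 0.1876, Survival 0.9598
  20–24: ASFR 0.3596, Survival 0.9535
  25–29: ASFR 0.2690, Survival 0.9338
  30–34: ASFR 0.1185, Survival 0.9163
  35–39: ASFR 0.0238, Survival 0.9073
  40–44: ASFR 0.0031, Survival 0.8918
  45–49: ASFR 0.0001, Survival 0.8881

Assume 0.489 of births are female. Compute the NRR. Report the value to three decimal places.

2.218

Proportion female at birth = 0.489.
Survival-weighted fertility by age (5·fₓ·Sₓ):
  15–19: 5 × 0.1876 × 0.9598 = 0.90029
  20–24: 5 × 0.3596 × 0.9535 = 1.71439
  25–29: 5 × 0.2690 × 0.9338 = 1.25596
  30–34: 5 × 0.1185 × 0.9163 = 0.54291
  35–39: 5 × 0.0238 × 0.9073 = 0.10797
  40–44: 5 × 0.0031 × 0.8918 = 0.01382
  45–49: 5 × 0.0001 × 0.8881 = 0.00044
Sum = 4.53578
NRR = 0.489 × 4.53578 = 2.21800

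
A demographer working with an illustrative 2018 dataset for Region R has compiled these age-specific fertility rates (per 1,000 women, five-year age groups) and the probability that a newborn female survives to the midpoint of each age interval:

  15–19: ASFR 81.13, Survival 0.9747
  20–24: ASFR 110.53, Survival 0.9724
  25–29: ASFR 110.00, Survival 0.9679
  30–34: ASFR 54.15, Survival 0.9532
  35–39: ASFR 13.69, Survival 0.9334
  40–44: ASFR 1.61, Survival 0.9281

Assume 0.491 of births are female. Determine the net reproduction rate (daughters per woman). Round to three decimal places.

0.881

Proportion female at birth = 0.491.
Per-age-group product (5 × ASFR × survival probability):
  15–19: 5 × 81.13/1000 × 0.9747 = 0.39539
  20–24: 5 × 110.53/1000 × 0.9724 = 0.53740
  25–29: 5 × 110.00/1000 × 0.9679 = 0.53235
  30–34: 5 × 54.15/1000 × 0.9532 = 0.25808
  35–39: 5 × 13.69/1000 × 0.9334 = 0.06389
  40–44: 5 × 1.61/1000 × 0.9281 = 0.00747
Sum = 1.79458
NRR = 0.491 × 1.79458 = 0.88114
NRR < 1, so the cohort does not fully replace itself.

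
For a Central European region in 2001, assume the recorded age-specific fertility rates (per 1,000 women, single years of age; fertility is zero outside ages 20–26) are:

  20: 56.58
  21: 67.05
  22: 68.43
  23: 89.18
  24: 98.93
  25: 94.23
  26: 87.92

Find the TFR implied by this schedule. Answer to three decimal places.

0.562

Sum of ASFRs = 56.58 + 67.05 + 68.43 + 89.18 + 98.93 + 94.23 + 87.92 = 562.32
TFR = 562.32 / 1000 = 0.56232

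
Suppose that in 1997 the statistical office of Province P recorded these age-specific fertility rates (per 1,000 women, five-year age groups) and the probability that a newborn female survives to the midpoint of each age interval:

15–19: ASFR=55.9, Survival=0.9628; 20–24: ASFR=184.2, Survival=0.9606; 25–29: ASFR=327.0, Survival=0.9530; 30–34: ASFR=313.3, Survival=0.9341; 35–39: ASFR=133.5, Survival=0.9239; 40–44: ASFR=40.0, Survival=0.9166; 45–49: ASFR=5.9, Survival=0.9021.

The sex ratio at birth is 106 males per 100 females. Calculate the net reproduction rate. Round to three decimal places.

Proportion female at birth = 100 / (100 + 106) = 0.48544.
Weighting each age-specific rate by interval width and survival:
  15–19: 5 × 55.9/1000 × 0.9628 = 0.26910
  20–24: 5 × 184.2/1000 × 0.9606 = 0.88471
  25–29: 5 × 327.0/1000 × 0.9530 = 1.55816
  30–34: 5 × 313.3/1000 × 0.9341 = 1.46327
  35–39: 5 × 133.5/1000 × 0.9239 = 0.61670
  40–44: 5 × 40.0/1000 × 0.9166 = 0.18332
  45–49: 5 × 5.9/1000 × 0.9021 = 0.02661
Sum = 5.00187
NRR = 0.48544 × 5.00187 = 2.42811

2.428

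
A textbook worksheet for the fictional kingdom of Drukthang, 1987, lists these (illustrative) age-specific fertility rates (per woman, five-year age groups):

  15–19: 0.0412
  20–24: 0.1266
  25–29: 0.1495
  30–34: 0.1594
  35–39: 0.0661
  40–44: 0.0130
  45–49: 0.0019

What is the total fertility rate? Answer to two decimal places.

Sum of ASFRs = 0.0412 + 0.1266 + 0.1495 + 0.1594 + 0.0661 + 0.0130 + 0.0019 = 0.5577
TFR = 5 × 0.5577 = 2.7885

2.79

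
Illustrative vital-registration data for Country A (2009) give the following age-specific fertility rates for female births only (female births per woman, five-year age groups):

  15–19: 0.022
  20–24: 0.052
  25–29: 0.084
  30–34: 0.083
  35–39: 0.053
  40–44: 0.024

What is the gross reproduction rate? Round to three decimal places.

Sum of female ASFRs = 0.022 + 0.052 + 0.084 + 0.083 + 0.053 + 0.024 = 0.318
GRR = 5 × 0.318 = 1.59

1.590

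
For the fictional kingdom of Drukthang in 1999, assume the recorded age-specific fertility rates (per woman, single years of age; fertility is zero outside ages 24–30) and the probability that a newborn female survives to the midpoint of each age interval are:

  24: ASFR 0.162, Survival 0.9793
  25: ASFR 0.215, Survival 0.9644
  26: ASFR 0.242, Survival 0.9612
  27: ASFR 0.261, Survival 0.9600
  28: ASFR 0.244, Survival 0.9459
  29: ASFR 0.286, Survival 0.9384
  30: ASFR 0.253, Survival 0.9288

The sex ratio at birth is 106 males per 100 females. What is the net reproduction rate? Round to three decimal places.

0.769

Proportion female at birth = 100 / (100 + 106) = 0.48544.
Each age group contributes 1 × ASFR × survival:
  24: 1 × 0.162 × 0.9793 = 0.15865
  25: 1 × 0.215 × 0.9644 = 0.20735
  26: 1 × 0.242 × 0.9612 = 0.23261
  27: 1 × 0.261 × 0.9600 = 0.25056
  28: 1 × 0.244 × 0.9459 = 0.23080
  29: 1 × 0.286 × 0.9384 = 0.26838
  30: 1 × 0.253 × 0.9288 = 0.23499
Sum = 1.58334
NRR = 0.48544 × 1.58334 = 0.76862
An NRR under 1 implies long-run decline under these rates.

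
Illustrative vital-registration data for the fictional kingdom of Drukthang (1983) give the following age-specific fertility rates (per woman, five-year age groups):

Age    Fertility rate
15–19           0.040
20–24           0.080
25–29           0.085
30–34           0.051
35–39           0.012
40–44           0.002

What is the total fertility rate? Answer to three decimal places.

1.350

Sum of ASFRs = 0.040 + 0.080 + 0.085 + 0.051 + 0.012 + 0.002 = 0.270
TFR = 5 × 0.270 = 1.35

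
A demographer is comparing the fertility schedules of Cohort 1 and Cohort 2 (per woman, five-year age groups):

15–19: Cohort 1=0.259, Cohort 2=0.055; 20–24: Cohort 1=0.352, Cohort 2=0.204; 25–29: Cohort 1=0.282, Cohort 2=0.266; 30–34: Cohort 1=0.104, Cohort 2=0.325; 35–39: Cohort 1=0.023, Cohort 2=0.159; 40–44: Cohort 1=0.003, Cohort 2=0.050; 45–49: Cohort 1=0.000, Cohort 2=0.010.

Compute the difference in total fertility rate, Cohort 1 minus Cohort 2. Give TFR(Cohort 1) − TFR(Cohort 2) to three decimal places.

-0.230

Cohort 1:
  Sum of ASFRs = 0.259 + 0.352 + 0.282 + 0.104 + 0.023 + 0.003 + 0.000 = 1.023
  TFR = 5 × 1.023 = 5.115
Cohort 2:
  Sum of ASFRs = 0.055 + 0.204 + 0.266 + 0.325 + 0.159 + 0.050 + 0.010 = 1.069
  TFR = 5 × 1.069 = 5.345
Difference = 5.115 − 5.345 = -0.23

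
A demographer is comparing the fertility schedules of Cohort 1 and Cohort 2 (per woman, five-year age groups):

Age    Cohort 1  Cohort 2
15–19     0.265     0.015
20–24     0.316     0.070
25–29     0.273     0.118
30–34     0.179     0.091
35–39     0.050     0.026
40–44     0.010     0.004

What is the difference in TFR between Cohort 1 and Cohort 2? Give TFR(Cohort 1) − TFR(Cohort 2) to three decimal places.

3.845

Cohort 1:
  Sum of ASFRs = 0.265 + 0.316 + 0.273 + 0.179 + 0.050 + 0.010 = 1.093
  TFR = 5 × 1.093 = 5.465
Cohort 2:
  Sum of ASFRs = 0.015 + 0.070 + 0.118 + 0.091 + 0.026 + 0.004 = 0.324
  TFR = 5 × 0.324 = 1.62
Difference = 5.465 − 1.62 = 3.845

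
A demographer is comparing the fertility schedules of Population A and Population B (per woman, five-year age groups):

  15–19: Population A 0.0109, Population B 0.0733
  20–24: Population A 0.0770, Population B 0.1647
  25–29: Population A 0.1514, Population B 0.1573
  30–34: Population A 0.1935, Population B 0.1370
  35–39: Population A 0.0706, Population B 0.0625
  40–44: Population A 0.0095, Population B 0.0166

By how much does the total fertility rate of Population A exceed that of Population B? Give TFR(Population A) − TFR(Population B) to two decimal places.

-0.49

Population A:
  Sum of ASFRs = 0.0109 + 0.0770 + 0.1514 + 0.1935 + 0.0706 + 0.0095 = 0.5129
  TFR = 5 × 0.5129 = 2.5645
Population B:
  Sum of ASFRs = 0.0733 + 0.1647 + 0.1573 + 0.1370 + 0.0625 + 0.0166 = 0.6114
  TFR = 5 × 0.6114 = 3.057
Difference = 2.5645 − 3.057 = -0.4925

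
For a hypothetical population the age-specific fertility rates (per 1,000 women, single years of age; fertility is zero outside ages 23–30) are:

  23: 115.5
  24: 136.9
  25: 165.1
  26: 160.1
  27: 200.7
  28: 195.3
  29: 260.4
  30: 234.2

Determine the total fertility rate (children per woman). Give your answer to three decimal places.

Sum of ASFRs = 115.5 + 136.9 + 165.1 + 160.1 + 200.7 + 195.3 + 260.4 + 234.2 = 1468.2
TFR = 1468.2 / 1000 = 1.4682

1.468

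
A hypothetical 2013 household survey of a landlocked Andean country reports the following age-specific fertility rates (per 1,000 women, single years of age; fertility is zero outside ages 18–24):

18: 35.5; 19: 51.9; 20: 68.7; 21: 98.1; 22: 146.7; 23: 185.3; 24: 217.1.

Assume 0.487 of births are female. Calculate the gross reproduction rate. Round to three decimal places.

Proportion female at birth = 0.487.
Sum of ASFRs = 35.5 + 51.9 + 68.7 + 98.1 + 146.7 + 185.3 + 217.1 = 803.3
TFR = 803.3 / 1000 = 0.8033
GRR = 0.487 × 0.8033 = 0.39121

0.391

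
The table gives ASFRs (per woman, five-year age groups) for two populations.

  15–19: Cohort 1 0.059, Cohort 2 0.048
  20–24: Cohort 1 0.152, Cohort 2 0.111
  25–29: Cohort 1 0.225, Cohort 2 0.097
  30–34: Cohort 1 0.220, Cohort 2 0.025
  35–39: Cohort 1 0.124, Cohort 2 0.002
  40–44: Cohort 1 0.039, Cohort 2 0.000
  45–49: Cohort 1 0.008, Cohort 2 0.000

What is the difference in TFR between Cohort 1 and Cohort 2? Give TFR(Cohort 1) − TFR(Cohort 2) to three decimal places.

Cohort 1:
  Sum of ASFRs = 0.059 + 0.152 + 0.225 + 0.220 + 0.124 + 0.039 + 0.008 = 0.827
  TFR = 5 × 0.827 = 4.135
Cohort 2:
  Sum of ASFRs = 0.048 + 0.111 + 0.097 + 0.025 + 0.002 + 0.000 + 0.000 = 0.283
  TFR = 5 × 0.283 = 1.415
Difference = 4.135 − 1.415 = 2.72

2.720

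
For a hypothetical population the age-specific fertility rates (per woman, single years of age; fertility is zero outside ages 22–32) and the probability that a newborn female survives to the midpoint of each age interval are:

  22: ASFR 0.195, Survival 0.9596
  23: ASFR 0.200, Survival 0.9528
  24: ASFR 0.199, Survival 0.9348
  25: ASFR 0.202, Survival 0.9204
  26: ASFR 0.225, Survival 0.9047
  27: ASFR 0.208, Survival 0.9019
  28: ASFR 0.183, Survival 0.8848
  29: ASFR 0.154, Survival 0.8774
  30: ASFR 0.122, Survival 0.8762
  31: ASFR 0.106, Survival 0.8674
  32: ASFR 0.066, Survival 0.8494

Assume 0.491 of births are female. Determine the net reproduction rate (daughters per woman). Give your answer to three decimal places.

Proportion female at birth = 0.491.
Survival-weighted fertility by age (1·fₓ·Sₓ):
  22: 1 × 0.195 × 0.9596 = 0.18712
  23: 1 × 0.200 × 0.9528 = 0.19056
  24: 1 × 0.199 × 0.9348 = 0.18603
  25: 1 × 0.202 × 0.9204 = 0.18592
  26: 1 × 0.225 × 0.9047 = 0.20356
  27: 1 × 0.208 × 0.9019 = 0.18760
  28: 1 × 0.183 × 0.8848 = 0.16192
  29: 1 × 0.154 × 0.8774 = 0.13512
  30: 1 × 0.122 × 0.8762 = 0.10690
  31: 1 × 0.106 × 0.8674 = 0.09194
  32: 1 × 0.066 × 0.8494 = 0.05606
Sum = 1.69273
NRR = 0.491 × 1.69273 = 0.83113

0.831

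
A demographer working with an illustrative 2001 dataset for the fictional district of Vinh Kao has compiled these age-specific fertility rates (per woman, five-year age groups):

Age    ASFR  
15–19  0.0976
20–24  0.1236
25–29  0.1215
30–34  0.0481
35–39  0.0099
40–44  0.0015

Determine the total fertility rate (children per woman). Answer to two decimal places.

2.01

Sum of ASFRs = 0.0976 + 0.1236 + 0.1215 + 0.0481 + 0.0099 + 0.0015 = 0.4022
TFR = 5 × 0.4022 = 2.011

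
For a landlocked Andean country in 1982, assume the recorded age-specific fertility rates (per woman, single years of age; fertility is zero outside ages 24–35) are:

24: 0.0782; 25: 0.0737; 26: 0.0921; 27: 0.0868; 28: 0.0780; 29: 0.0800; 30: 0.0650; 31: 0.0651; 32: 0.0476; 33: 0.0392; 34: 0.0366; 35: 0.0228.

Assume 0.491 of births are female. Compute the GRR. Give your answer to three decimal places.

Proportion female at birth = 0.491.
Sum of ASFRs = 0.0782 + 0.0737 + 0.0921 + 0.0868 + 0.0780 + 0.0800 + 0.0650 + 0.0651 + 0.0476 + 0.0392 + 0.0366 + 0.0228 = 0.7651
TFR = 0.7651
GRR = 0.491 × 0.7651 = 0.37566

0.376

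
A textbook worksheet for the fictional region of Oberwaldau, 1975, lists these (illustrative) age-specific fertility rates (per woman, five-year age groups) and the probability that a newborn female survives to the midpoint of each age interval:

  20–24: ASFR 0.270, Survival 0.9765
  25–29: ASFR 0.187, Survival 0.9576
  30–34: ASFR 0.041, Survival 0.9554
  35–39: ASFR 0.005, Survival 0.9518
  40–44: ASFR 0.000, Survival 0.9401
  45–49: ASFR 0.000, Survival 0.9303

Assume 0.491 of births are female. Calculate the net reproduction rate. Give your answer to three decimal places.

Proportion female at birth = 0.491.
Each age group contributes 5 × ASFR × survival:
  20–24: 5 × 0.270 × 0.9765 = 1.31828
  25–29: 5 × 0.187 × 0.9576 = 0.89536
  30–34: 5 × 0.041 × 0.9554 = 0.19586
  35–39: 5 × 0.005 × 0.9518 = 0.02380
  40–44: 5 × 0.000 × 0.9401 = 0.00000
  45–49: 5 × 0.000 × 0.9303 = 0.00000
Sum = 2.43330
NRR = 0.491 × 2.43330 = 1.19475
An NRR exceeding 1 indicates intrinsic growth under these rates.

1.195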